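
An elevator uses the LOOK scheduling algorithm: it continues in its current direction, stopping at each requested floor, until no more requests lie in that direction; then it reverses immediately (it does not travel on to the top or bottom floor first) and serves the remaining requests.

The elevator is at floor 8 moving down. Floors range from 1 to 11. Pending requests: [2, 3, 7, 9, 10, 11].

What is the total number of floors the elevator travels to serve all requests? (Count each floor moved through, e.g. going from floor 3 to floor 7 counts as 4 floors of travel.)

Answer: 15

Derivation:
Start at floor 8 moving down, LOOK stop order: [7, 3, 2, 9, 10, 11]
  8 → 7: |7-8| = 1, total = 1
  7 → 3: |3-7| = 4, total = 5
  3 → 2: |2-3| = 1, total = 6
  2 → 9: |9-2| = 7, total = 13
  9 → 10: |10-9| = 1, total = 14
  10 → 11: |11-10| = 1, total = 15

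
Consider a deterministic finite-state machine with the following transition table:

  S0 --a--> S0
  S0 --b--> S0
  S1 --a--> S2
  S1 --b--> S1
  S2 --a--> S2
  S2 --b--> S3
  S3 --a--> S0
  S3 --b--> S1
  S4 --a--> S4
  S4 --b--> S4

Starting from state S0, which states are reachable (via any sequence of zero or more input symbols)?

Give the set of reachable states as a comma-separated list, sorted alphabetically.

Answer: S0

Derivation:
BFS from S0:
  visit S0: S0--a-->S0 (seen), S0--b-->S0 (seen)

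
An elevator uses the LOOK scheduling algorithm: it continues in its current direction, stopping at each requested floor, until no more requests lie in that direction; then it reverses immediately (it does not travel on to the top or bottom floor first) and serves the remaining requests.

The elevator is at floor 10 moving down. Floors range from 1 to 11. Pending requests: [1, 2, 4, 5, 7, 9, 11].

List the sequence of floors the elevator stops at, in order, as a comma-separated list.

Current: 10, moving DOWN
Serve below first (descending): [9, 7, 5, 4, 2, 1]
Then reverse, serve above (ascending): [11]

Answer: 9, 7, 5, 4, 2, 1, 11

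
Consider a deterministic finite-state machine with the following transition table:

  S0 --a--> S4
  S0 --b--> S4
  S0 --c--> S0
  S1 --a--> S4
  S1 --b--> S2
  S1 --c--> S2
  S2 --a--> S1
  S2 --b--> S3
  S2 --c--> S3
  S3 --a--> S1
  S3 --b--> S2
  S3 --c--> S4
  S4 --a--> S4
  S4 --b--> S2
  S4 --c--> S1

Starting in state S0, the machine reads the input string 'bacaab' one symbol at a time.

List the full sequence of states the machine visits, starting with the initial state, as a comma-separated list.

Start: S0
  read 'b': S0 --b--> S4
  read 'a': S4 --a--> S4
  read 'c': S4 --c--> S1
  read 'a': S1 --a--> S4
  read 'a': S4 --a--> S4
  read 'b': S4 --b--> S2

Answer: S0, S4, S4, S1, S4, S4, S2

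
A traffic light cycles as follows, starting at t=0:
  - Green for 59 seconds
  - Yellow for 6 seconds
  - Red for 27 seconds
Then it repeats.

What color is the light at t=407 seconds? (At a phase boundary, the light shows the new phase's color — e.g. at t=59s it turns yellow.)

Cycle length = 59 + 6 + 27 = 92s
t = 407, phase_t = 407 mod 92 = 39
39 < 59 (green end) → GREEN

Answer: green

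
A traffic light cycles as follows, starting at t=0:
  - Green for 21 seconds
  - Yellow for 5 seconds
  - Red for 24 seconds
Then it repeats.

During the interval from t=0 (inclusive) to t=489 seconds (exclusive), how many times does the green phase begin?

Cycle = 21+5+24 = 50s
green phase starts at t = k*50 + 0 for k=0,1,2,...
Need k*50+0 < 489 → k < 9.780
k ∈ {0, ..., 9} → 10 starts

Answer: 10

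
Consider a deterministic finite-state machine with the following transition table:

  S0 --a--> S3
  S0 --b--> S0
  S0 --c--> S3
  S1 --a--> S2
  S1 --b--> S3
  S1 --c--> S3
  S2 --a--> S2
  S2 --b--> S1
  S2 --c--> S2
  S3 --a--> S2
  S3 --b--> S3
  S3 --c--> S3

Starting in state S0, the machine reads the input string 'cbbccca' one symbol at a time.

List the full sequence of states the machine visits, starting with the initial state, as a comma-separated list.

Answer: S0, S3, S3, S3, S3, S3, S3, S2

Derivation:
Start: S0
  read 'c': S0 --c--> S3
  read 'b': S3 --b--> S3
  read 'b': S3 --b--> S3
  read 'c': S3 --c--> S3
  read 'c': S3 --c--> S3
  read 'c': S3 --c--> S3
  read 'a': S3 --a--> S2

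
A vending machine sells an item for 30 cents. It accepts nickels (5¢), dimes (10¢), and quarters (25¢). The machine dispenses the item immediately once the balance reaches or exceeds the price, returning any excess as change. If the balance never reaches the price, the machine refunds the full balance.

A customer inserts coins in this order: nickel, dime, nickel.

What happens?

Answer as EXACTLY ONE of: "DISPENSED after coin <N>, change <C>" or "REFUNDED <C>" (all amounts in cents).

Answer: REFUNDED 20

Derivation:
Price: 30¢
Coin 1 (nickel, 5¢): balance = 5¢
Coin 2 (dime, 10¢): balance = 15¢
Coin 3 (nickel, 5¢): balance = 20¢
All coins inserted, balance 20¢ < price 30¢ → REFUND 20¢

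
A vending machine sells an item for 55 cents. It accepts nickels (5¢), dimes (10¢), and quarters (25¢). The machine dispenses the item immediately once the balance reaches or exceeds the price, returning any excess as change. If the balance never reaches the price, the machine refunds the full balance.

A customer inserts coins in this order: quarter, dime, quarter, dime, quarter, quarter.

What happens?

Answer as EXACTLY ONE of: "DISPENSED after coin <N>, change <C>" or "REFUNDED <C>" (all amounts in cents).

Price: 55¢
Coin 1 (quarter, 25¢): balance = 25¢
Coin 2 (dime, 10¢): balance = 35¢
Coin 3 (quarter, 25¢): balance = 60¢
  → balance >= price → DISPENSE, change = 60 - 55 = 5¢

Answer: DISPENSED after coin 3, change 5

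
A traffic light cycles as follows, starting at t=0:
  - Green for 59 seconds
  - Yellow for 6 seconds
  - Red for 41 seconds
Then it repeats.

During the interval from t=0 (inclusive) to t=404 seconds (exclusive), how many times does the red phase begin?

Cycle = 59+6+41 = 106s
red phase starts at t = k*106 + 65 for k=0,1,2,...
Need k*106+65 < 404 → k < 3.198
k ∈ {0, ..., 3} → 4 starts

Answer: 4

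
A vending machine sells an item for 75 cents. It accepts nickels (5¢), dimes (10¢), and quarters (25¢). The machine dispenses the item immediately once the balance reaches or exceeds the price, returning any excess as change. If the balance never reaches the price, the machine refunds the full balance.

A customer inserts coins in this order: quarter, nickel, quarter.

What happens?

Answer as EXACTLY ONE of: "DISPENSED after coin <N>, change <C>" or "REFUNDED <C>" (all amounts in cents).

Answer: REFUNDED 55

Derivation:
Price: 75¢
Coin 1 (quarter, 25¢): balance = 25¢
Coin 2 (nickel, 5¢): balance = 30¢
Coin 3 (quarter, 25¢): balance = 55¢
All coins inserted, balance 55¢ < price 75¢ → REFUND 55¢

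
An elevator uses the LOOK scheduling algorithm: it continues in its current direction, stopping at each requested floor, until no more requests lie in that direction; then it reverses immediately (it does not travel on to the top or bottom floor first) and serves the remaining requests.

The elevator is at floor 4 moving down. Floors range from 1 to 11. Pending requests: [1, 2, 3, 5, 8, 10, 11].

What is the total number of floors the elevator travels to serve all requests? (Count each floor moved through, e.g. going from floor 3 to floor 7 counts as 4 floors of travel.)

Answer: 13

Derivation:
Start at floor 4 moving down, LOOK stop order: [3, 2, 1, 5, 8, 10, 11]
  4 → 3: |3-4| = 1, total = 1
  3 → 2: |2-3| = 1, total = 2
  2 → 1: |1-2| = 1, total = 3
  1 → 5: |5-1| = 4, total = 7
  5 → 8: |8-5| = 3, total = 10
  8 → 10: |10-8| = 2, total = 12
  10 → 11: |11-10| = 1, total = 13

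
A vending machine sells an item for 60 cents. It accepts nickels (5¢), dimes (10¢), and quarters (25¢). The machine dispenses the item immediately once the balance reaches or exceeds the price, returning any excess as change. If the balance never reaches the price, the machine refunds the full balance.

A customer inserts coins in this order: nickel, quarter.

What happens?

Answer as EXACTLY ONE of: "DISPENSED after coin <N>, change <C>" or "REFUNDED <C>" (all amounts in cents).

Price: 60¢
Coin 1 (nickel, 5¢): balance = 5¢
Coin 2 (quarter, 25¢): balance = 30¢
All coins inserted, balance 30¢ < price 60¢ → REFUND 30¢

Answer: REFUNDED 30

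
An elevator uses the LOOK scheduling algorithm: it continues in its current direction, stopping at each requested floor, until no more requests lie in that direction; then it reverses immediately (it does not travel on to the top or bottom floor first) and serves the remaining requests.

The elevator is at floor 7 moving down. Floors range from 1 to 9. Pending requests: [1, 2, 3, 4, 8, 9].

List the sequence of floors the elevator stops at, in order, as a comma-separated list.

Current: 7, moving DOWN
Serve below first (descending): [4, 3, 2, 1]
Then reverse, serve above (ascending): [8, 9]

Answer: 4, 3, 2, 1, 8, 9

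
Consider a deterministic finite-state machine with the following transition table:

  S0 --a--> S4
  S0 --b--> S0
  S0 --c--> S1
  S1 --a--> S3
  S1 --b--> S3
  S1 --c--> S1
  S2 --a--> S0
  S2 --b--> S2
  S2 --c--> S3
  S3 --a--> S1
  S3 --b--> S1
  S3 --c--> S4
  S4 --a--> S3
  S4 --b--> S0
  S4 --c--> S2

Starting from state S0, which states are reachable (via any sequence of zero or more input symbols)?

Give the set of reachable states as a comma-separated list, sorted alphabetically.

Answer: S0, S1, S2, S3, S4

Derivation:
BFS from S0:
  visit S0: S0--a-->S4 (new), S0--b-->S0 (seen), S0--c-->S1 (new)
  visit S4: S4--a-->S3 (new), S4--b-->S0 (seen), S4--c-->S2 (new)
  visit S1: S1--a-->S3 (seen), S1--b-->S3 (seen), S1--c-->S1 (seen)
  visit S3: S3--a-->S1 (seen), S3--b-->S1 (seen), S3--c-->S4 (seen)
  visit S2: S2--a-->S0 (seen), S2--b-->S2 (seen), S2--c-->S3 (seen)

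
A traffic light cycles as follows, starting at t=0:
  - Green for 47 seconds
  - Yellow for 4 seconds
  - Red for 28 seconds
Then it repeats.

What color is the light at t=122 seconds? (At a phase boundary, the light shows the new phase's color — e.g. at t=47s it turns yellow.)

Cycle length = 47 + 4 + 28 = 79s
t = 122, phase_t = 122 mod 79 = 43
43 < 47 (green end) → GREEN

Answer: green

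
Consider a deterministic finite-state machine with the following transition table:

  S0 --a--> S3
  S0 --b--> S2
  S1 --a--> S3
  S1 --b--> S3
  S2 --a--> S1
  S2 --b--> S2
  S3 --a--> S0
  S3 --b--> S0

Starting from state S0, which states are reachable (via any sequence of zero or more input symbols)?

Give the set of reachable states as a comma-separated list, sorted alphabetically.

BFS from S0:
  visit S0: S0--a-->S3 (new), S0--b-->S2 (new)
  visit S3: S3--a-->S0 (seen), S3--b-->S0 (seen)
  visit S2: S2--a-->S1 (new), S2--b-->S2 (seen)
  visit S1: S1--a-->S3 (seen), S1--b-->S3 (seen)

Answer: S0, S1, S2, S3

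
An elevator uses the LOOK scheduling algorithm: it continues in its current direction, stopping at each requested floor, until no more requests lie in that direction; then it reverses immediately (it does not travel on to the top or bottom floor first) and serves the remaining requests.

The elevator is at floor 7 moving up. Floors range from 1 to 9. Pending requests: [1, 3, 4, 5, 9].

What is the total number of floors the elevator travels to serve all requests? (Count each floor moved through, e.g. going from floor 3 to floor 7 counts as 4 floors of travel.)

Answer: 10

Derivation:
Start at floor 7 moving up, LOOK stop order: [9, 5, 4, 3, 1]
  7 → 9: |9-7| = 2, total = 2
  9 → 5: |5-9| = 4, total = 6
  5 → 4: |4-5| = 1, total = 7
  4 → 3: |3-4| = 1, total = 8
  3 → 1: |1-3| = 2, total = 10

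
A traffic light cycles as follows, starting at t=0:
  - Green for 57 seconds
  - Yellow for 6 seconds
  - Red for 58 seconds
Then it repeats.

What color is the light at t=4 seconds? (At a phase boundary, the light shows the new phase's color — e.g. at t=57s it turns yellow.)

Cycle length = 57 + 6 + 58 = 121s
t = 4, phase_t = 4 mod 121 = 4
4 < 57 (green end) → GREEN

Answer: green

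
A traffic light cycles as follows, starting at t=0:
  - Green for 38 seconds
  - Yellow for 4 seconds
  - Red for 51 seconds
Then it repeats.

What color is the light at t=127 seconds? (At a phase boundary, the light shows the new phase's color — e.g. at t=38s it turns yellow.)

Cycle length = 38 + 4 + 51 = 93s
t = 127, phase_t = 127 mod 93 = 34
34 < 38 (green end) → GREEN

Answer: green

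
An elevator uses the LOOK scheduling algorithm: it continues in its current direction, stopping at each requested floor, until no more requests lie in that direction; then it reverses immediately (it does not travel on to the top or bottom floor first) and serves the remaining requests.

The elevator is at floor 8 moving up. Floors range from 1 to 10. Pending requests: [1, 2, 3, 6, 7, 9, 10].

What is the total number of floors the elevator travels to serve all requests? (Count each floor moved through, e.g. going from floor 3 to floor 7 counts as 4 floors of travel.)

Answer: 11

Derivation:
Start at floor 8 moving up, LOOK stop order: [9, 10, 7, 6, 3, 2, 1]
  8 → 9: |9-8| = 1, total = 1
  9 → 10: |10-9| = 1, total = 2
  10 → 7: |7-10| = 3, total = 5
  7 → 6: |6-7| = 1, total = 6
  6 → 3: |3-6| = 3, total = 9
  3 → 2: |2-3| = 1, total = 10
  2 → 1: |1-2| = 1, total = 11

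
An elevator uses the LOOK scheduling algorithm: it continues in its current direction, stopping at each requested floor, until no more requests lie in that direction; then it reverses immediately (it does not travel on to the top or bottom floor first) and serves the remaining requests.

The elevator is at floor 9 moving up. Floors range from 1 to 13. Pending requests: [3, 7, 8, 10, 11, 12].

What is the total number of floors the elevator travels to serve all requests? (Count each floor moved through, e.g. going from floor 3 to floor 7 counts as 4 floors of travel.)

Start at floor 9 moving up, LOOK stop order: [10, 11, 12, 8, 7, 3]
  9 → 10: |10-9| = 1, total = 1
  10 → 11: |11-10| = 1, total = 2
  11 → 12: |12-11| = 1, total = 3
  12 → 8: |8-12| = 4, total = 7
  8 → 7: |7-8| = 1, total = 8
  7 → 3: |3-7| = 4, total = 12

Answer: 12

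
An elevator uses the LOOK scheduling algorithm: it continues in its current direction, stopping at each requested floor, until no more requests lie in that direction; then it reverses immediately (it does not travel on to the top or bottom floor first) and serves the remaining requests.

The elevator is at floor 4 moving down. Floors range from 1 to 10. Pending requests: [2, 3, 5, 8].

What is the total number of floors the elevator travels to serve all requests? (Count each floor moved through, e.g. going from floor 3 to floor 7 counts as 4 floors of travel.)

Answer: 8

Derivation:
Start at floor 4 moving down, LOOK stop order: [3, 2, 5, 8]
  4 → 3: |3-4| = 1, total = 1
  3 → 2: |2-3| = 1, total = 2
  2 → 5: |5-2| = 3, total = 5
  5 → 8: |8-5| = 3, total = 8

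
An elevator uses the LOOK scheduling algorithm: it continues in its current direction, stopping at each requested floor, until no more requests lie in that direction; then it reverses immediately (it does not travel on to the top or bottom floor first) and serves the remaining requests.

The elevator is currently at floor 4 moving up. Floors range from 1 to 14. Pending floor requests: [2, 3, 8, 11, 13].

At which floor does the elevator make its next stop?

Answer: 8

Derivation:
Current floor: 4, direction: up
Requests above: [8, 11, 13]
Requests below: [2, 3]
Moving up and requests lie above → nearest above is min([8, 11, 13]) = 8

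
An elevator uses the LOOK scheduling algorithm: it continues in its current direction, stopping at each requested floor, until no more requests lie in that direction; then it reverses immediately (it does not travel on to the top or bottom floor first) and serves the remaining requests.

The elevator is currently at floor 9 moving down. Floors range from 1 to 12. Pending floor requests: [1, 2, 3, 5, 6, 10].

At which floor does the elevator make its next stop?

Answer: 6

Derivation:
Current floor: 9, direction: down
Requests above: [10]
Requests below: [1, 2, 3, 5, 6]
Moving down and requests lie below → nearest below is max([1, 2, 3, 5, 6]) = 6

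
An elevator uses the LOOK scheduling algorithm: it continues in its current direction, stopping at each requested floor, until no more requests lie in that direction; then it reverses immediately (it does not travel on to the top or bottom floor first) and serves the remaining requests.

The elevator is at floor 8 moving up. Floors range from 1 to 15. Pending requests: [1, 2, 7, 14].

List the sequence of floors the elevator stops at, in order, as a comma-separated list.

Current: 8, moving UP
Serve above first (ascending): [14]
Then reverse, serve below (descending): [7, 2, 1]

Answer: 14, 7, 2, 1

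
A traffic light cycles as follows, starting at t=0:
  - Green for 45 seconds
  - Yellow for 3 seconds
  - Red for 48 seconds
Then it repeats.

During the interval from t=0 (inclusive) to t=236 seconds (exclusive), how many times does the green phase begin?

Cycle = 45+3+48 = 96s
green phase starts at t = k*96 + 0 for k=0,1,2,...
Need k*96+0 < 236 → k < 2.458
k ∈ {0, ..., 2} → 3 starts

Answer: 3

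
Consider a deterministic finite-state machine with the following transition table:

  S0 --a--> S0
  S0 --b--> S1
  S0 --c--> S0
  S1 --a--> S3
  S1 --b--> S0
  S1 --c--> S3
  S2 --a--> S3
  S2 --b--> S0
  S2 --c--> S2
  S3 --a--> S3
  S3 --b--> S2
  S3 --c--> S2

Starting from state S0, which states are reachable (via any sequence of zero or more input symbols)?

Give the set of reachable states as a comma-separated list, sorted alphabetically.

Answer: S0, S1, S2, S3

Derivation:
BFS from S0:
  visit S0: S0--a-->S0 (seen), S0--b-->S1 (new), S0--c-->S0 (seen)
  visit S1: S1--a-->S3 (new), S1--b-->S0 (seen), S1--c-->S3 (seen)
  visit S3: S3--a-->S3 (seen), S3--b-->S2 (new), S3--c-->S2 (seen)
  visit S2: S2--a-->S3 (seen), S2--b-->S0 (seen), S2--c-->S2 (seen)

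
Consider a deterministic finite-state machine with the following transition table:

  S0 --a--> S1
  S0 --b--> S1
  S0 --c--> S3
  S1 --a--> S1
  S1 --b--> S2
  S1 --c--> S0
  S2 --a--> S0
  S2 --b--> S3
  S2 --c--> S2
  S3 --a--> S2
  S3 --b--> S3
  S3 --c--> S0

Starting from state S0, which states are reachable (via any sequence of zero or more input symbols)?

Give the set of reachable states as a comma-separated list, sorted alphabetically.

BFS from S0:
  visit S0: S0--a-->S1 (new), S0--b-->S1 (seen), S0--c-->S3 (new)
  visit S1: S1--a-->S1 (seen), S1--b-->S2 (new), S1--c-->S0 (seen)
  visit S3: S3--a-->S2 (seen), S3--b-->S3 (seen), S3--c-->S0 (seen)
  visit S2: S2--a-->S0 (seen), S2--b-->S3 (seen), S2--c-->S2 (seen)

Answer: S0, S1, S2, S3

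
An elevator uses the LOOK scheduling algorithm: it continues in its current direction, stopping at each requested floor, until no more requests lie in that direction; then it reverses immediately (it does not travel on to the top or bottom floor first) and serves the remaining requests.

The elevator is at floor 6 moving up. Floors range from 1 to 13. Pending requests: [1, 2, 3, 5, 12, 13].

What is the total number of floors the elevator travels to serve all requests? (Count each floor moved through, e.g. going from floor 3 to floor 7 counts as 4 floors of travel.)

Answer: 19

Derivation:
Start at floor 6 moving up, LOOK stop order: [12, 13, 5, 3, 2, 1]
  6 → 12: |12-6| = 6, total = 6
  12 → 13: |13-12| = 1, total = 7
  13 → 5: |5-13| = 8, total = 15
  5 → 3: |3-5| = 2, total = 17
  3 → 2: |2-3| = 1, total = 18
  2 → 1: |1-2| = 1, total = 19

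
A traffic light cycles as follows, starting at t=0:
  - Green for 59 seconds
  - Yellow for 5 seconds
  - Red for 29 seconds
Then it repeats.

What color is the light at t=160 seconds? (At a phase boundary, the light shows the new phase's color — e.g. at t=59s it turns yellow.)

Cycle length = 59 + 5 + 29 = 93s
t = 160, phase_t = 160 mod 93 = 67
67 >= 64 → RED

Answer: red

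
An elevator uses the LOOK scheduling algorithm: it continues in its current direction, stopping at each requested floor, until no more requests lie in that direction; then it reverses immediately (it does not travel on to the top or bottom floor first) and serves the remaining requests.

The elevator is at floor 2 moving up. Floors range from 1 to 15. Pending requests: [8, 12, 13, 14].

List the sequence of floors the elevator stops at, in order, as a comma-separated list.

Current: 2, moving UP
Serve above first (ascending): [8, 12, 13, 14]
Then reverse, serve below (descending): []

Answer: 8, 12, 13, 14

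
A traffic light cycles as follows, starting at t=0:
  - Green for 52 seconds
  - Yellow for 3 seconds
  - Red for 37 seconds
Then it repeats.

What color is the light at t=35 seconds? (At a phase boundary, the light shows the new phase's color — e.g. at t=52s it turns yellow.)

Cycle length = 52 + 3 + 37 = 92s
t = 35, phase_t = 35 mod 92 = 35
35 < 52 (green end) → GREEN

Answer: green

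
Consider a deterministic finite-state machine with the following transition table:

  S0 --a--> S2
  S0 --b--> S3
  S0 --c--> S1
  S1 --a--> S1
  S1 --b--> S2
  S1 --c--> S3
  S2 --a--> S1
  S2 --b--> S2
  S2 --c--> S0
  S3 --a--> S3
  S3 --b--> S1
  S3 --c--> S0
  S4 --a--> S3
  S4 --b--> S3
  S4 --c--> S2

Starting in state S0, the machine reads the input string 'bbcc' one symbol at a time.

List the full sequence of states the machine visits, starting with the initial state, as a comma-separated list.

Start: S0
  read 'b': S0 --b--> S3
  read 'b': S3 --b--> S1
  read 'c': S1 --c--> S3
  read 'c': S3 --c--> S0

Answer: S0, S3, S1, S3, S0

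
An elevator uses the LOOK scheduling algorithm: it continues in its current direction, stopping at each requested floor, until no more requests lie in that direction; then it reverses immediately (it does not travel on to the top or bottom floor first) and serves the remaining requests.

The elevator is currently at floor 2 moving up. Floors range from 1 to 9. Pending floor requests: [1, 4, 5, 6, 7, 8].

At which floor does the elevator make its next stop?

Answer: 4

Derivation:
Current floor: 2, direction: up
Requests above: [4, 5, 6, 7, 8]
Requests below: [1]
Moving up and requests lie above → nearest above is min([4, 5, 6, 7, 8]) = 4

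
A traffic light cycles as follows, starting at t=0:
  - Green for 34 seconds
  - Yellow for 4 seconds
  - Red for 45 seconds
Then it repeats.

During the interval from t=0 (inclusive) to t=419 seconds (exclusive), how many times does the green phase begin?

Cycle = 34+4+45 = 83s
green phase starts at t = k*83 + 0 for k=0,1,2,...
Need k*83+0 < 419 → k < 5.048
k ∈ {0, ..., 5} → 6 starts

Answer: 6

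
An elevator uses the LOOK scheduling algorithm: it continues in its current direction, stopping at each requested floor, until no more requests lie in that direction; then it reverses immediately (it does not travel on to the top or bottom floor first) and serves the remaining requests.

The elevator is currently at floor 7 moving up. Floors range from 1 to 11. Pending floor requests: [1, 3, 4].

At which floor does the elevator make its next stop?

Current floor: 7, direction: up
Requests above: []
Requests below: [1, 3, 4]
Moving up but no requests above → reverse; nearest below is max([1, 3, 4]) = 4

Answer: 4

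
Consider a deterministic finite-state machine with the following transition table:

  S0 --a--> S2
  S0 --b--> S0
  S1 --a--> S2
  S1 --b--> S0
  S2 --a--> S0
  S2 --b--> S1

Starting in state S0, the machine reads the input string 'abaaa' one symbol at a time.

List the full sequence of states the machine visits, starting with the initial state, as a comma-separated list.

Answer: S0, S2, S1, S2, S0, S2

Derivation:
Start: S0
  read 'a': S0 --a--> S2
  read 'b': S2 --b--> S1
  read 'a': S1 --a--> S2
  read 'a': S2 --a--> S0
  read 'a': S0 --a--> S2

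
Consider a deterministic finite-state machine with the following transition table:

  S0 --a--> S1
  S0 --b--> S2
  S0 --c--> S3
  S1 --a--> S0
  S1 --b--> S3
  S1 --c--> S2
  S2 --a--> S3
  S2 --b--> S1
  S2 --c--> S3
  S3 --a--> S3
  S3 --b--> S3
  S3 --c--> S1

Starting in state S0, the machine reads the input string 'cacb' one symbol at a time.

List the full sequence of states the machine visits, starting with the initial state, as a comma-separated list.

Answer: S0, S3, S3, S1, S3

Derivation:
Start: S0
  read 'c': S0 --c--> S3
  read 'a': S3 --a--> S3
  read 'c': S3 --c--> S1
  read 'b': S1 --b--> S3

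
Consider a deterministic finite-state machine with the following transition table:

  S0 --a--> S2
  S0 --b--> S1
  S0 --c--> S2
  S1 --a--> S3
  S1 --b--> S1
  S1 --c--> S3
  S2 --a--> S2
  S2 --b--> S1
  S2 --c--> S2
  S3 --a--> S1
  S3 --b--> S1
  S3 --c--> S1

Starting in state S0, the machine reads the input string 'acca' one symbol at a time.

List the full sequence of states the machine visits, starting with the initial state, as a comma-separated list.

Start: S0
  read 'a': S0 --a--> S2
  read 'c': S2 --c--> S2
  read 'c': S2 --c--> S2
  read 'a': S2 --a--> S2

Answer: S0, S2, S2, S2, S2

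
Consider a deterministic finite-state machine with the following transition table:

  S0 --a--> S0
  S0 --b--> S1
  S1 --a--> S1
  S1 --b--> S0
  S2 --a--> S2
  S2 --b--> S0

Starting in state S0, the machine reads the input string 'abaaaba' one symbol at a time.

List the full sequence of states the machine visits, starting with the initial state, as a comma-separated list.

Start: S0
  read 'a': S0 --a--> S0
  read 'b': S0 --b--> S1
  read 'a': S1 --a--> S1
  read 'a': S1 --a--> S1
  read 'a': S1 --a--> S1
  read 'b': S1 --b--> S0
  read 'a': S0 --a--> S0

Answer: S0, S0, S1, S1, S1, S1, S0, S0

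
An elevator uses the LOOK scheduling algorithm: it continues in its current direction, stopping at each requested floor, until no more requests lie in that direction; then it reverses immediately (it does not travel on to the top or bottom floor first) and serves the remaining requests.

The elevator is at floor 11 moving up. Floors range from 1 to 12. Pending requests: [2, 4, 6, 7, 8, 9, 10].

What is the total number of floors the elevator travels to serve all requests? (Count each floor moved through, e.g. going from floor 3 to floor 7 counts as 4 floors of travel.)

Start at floor 11 moving up, LOOK stop order: [10, 9, 8, 7, 6, 4, 2]
  11 → 10: |10-11| = 1, total = 1
  10 → 9: |9-10| = 1, total = 2
  9 → 8: |8-9| = 1, total = 3
  8 → 7: |7-8| = 1, total = 4
  7 → 6: |6-7| = 1, total = 5
  6 → 4: |4-6| = 2, total = 7
  4 → 2: |2-4| = 2, total = 9

Answer: 9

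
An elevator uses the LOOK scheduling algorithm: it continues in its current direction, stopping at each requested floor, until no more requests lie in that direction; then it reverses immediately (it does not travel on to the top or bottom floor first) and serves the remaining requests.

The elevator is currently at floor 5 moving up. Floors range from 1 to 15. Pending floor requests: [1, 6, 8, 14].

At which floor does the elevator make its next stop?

Current floor: 5, direction: up
Requests above: [6, 8, 14]
Requests below: [1]
Moving up and requests lie above → nearest above is min([6, 8, 14]) = 6

Answer: 6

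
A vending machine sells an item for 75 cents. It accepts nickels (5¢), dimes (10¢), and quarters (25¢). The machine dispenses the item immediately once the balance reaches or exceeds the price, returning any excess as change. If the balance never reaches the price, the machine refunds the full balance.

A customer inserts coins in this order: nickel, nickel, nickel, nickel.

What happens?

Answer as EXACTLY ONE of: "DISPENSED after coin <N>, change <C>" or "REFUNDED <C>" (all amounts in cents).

Answer: REFUNDED 20

Derivation:
Price: 75¢
Coin 1 (nickel, 5¢): balance = 5¢
Coin 2 (nickel, 5¢): balance = 10¢
Coin 3 (nickel, 5¢): balance = 15¢
Coin 4 (nickel, 5¢): balance = 20¢
All coins inserted, balance 20¢ < price 75¢ → REFUND 20¢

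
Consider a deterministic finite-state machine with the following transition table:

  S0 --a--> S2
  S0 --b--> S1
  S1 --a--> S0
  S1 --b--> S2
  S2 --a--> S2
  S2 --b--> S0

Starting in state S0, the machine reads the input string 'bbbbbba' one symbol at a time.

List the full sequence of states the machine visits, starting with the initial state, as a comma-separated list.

Answer: S0, S1, S2, S0, S1, S2, S0, S2

Derivation:
Start: S0
  read 'b': S0 --b--> S1
  read 'b': S1 --b--> S2
  read 'b': S2 --b--> S0
  read 'b': S0 --b--> S1
  read 'b': S1 --b--> S2
  read 'b': S2 --b--> S0
  read 'a': S0 --a--> S2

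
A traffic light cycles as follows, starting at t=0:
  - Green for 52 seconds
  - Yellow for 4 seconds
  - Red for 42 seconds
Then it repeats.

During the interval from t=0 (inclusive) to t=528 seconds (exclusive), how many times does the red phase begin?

Cycle = 52+4+42 = 98s
red phase starts at t = k*98 + 56 for k=0,1,2,...
Need k*98+56 < 528 → k < 4.816
k ∈ {0, ..., 4} → 5 starts

Answer: 5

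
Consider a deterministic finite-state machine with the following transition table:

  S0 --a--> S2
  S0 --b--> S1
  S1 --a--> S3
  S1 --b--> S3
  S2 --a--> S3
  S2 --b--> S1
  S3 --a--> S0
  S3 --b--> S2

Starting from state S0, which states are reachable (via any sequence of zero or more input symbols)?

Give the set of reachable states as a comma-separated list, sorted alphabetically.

BFS from S0:
  visit S0: S0--a-->S2 (new), S0--b-->S1 (new)
  visit S2: S2--a-->S3 (new), S2--b-->S1 (seen)
  visit S1: S1--a-->S3 (seen), S1--b-->S3 (seen)
  visit S3: S3--a-->S0 (seen), S3--b-->S2 (seen)

Answer: S0, S1, S2, S3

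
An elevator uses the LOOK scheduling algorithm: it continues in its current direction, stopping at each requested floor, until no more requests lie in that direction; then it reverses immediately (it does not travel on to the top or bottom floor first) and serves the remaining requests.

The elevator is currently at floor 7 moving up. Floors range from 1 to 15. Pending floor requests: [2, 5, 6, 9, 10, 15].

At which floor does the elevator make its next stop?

Answer: 9

Derivation:
Current floor: 7, direction: up
Requests above: [9, 10, 15]
Requests below: [2, 5, 6]
Moving up and requests lie above → nearest above is min([9, 10, 15]) = 9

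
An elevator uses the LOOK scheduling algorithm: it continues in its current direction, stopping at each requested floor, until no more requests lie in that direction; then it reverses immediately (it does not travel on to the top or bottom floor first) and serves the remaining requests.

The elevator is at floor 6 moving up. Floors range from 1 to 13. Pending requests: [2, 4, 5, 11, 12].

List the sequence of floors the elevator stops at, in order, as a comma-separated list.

Current: 6, moving UP
Serve above first (ascending): [11, 12]
Then reverse, serve below (descending): [5, 4, 2]

Answer: 11, 12, 5, 4, 2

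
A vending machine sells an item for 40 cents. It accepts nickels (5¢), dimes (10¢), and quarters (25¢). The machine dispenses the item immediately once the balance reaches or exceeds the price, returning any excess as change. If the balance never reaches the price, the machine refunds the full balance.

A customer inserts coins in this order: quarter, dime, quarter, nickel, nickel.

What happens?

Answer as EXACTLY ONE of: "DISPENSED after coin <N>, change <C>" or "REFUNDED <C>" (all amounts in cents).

Answer: DISPENSED after coin 3, change 20

Derivation:
Price: 40¢
Coin 1 (quarter, 25¢): balance = 25¢
Coin 2 (dime, 10¢): balance = 35¢
Coin 3 (quarter, 25¢): balance = 60¢
  → balance >= price → DISPENSE, change = 60 - 40 = 20¢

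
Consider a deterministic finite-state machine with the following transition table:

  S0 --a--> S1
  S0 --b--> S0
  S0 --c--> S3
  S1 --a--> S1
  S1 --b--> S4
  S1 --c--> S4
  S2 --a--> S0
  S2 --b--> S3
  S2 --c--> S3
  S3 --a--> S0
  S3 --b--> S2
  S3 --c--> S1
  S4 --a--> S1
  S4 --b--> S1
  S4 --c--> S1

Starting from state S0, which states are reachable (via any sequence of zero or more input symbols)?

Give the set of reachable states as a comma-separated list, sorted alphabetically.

BFS from S0:
  visit S0: S0--a-->S1 (new), S0--b-->S0 (seen), S0--c-->S3 (new)
  visit S1: S1--a-->S1 (seen), S1--b-->S4 (new), S1--c-->S4 (seen)
  visit S3: S3--a-->S0 (seen), S3--b-->S2 (new), S3--c-->S1 (seen)
  visit S4: S4--a-->S1 (seen), S4--b-->S1 (seen), S4--c-->S1 (seen)
  visit S2: S2--a-->S0 (seen), S2--b-->S3 (seen), S2--c-->S3 (seen)

Answer: S0, S1, S2, S3, S4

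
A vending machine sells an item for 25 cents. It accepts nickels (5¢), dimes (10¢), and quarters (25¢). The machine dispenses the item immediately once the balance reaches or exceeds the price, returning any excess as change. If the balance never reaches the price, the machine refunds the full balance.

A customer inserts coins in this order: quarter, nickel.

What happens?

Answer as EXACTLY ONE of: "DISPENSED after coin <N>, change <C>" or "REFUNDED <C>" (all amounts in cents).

Price: 25¢
Coin 1 (quarter, 25¢): balance = 25¢
  → balance >= price → DISPENSE, change = 25 - 25 = 0¢

Answer: DISPENSED after coin 1, change 0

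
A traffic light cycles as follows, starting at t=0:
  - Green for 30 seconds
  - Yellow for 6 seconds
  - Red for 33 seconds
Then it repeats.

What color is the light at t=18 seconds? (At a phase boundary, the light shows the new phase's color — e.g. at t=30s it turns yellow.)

Answer: green

Derivation:
Cycle length = 30 + 6 + 33 = 69s
t = 18, phase_t = 18 mod 69 = 18
18 < 30 (green end) → GREEN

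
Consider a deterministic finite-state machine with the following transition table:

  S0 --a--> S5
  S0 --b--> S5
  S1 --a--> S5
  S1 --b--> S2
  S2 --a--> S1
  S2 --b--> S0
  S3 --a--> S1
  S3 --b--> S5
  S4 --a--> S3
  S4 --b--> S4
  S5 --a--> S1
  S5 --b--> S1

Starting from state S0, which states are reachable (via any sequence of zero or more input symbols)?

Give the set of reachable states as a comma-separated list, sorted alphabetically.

Answer: S0, S1, S2, S5

Derivation:
BFS from S0:
  visit S0: S0--a-->S5 (new), S0--b-->S5 (seen)
  visit S5: S5--a-->S1 (new), S5--b-->S1 (seen)
  visit S1: S1--a-->S5 (seen), S1--b-->S2 (new)
  visit S2: S2--a-->S1 (seen), S2--b-->S0 (seen)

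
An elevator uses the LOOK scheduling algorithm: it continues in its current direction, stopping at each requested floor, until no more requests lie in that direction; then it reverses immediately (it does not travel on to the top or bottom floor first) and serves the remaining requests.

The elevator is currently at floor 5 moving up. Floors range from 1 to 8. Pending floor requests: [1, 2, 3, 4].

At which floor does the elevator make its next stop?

Current floor: 5, direction: up
Requests above: []
Requests below: [1, 2, 3, 4]
Moving up but no requests above → reverse; nearest below is max([1, 2, 3, 4]) = 4

Answer: 4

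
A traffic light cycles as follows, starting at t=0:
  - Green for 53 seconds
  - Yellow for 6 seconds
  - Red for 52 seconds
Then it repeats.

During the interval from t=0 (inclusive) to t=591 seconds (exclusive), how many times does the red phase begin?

Cycle = 53+6+52 = 111s
red phase starts at t = k*111 + 59 for k=0,1,2,...
Need k*111+59 < 591 → k < 4.793
k ∈ {0, ..., 4} → 5 starts

Answer: 5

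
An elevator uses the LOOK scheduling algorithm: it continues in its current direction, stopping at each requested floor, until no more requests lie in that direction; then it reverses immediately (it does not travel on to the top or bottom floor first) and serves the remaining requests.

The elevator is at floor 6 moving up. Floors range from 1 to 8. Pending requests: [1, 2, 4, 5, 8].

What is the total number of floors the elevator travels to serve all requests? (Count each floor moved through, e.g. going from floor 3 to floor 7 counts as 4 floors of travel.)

Answer: 9

Derivation:
Start at floor 6 moving up, LOOK stop order: [8, 5, 4, 2, 1]
  6 → 8: |8-6| = 2, total = 2
  8 → 5: |5-8| = 3, total = 5
  5 → 4: |4-5| = 1, total = 6
  4 → 2: |2-4| = 2, total = 8
  2 → 1: |1-2| = 1, total = 9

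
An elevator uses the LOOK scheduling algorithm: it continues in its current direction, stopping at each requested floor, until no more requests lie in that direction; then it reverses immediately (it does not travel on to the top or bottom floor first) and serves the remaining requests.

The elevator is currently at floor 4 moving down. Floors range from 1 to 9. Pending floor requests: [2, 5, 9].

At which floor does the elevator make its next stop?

Answer: 2

Derivation:
Current floor: 4, direction: down
Requests above: [5, 9]
Requests below: [2]
Moving down and requests lie below → nearest below is max([2]) = 2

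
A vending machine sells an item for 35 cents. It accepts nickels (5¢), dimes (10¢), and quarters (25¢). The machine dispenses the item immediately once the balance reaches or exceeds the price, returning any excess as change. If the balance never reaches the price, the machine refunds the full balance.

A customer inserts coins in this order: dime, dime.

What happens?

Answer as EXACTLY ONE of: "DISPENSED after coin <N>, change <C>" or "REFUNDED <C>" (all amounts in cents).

Answer: REFUNDED 20

Derivation:
Price: 35¢
Coin 1 (dime, 10¢): balance = 10¢
Coin 2 (dime, 10¢): balance = 20¢
All coins inserted, balance 20¢ < price 35¢ → REFUND 20¢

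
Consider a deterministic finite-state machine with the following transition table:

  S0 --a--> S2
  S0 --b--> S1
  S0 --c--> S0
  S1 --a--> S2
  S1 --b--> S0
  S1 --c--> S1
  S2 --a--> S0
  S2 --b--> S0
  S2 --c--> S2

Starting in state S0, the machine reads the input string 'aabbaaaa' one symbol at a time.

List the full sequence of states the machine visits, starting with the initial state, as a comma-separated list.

Start: S0
  read 'a': S0 --a--> S2
  read 'a': S2 --a--> S0
  read 'b': S0 --b--> S1
  read 'b': S1 --b--> S0
  read 'a': S0 --a--> S2
  read 'a': S2 --a--> S0
  read 'a': S0 --a--> S2
  read 'a': S2 --a--> S0

Answer: S0, S2, S0, S1, S0, S2, S0, S2, S0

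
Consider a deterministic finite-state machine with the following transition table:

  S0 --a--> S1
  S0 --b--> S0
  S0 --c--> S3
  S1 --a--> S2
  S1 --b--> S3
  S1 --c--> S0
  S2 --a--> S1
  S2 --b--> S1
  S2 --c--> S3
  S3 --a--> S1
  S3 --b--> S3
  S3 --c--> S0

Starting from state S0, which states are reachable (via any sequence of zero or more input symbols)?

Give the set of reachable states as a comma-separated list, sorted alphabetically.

BFS from S0:
  visit S0: S0--a-->S1 (new), S0--b-->S0 (seen), S0--c-->S3 (new)
  visit S1: S1--a-->S2 (new), S1--b-->S3 (seen), S1--c-->S0 (seen)
  visit S3: S3--a-->S1 (seen), S3--b-->S3 (seen), S3--c-->S0 (seen)
  visit S2: S2--a-->S1 (seen), S2--b-->S1 (seen), S2--c-->S3 (seen)

Answer: S0, S1, S2, S3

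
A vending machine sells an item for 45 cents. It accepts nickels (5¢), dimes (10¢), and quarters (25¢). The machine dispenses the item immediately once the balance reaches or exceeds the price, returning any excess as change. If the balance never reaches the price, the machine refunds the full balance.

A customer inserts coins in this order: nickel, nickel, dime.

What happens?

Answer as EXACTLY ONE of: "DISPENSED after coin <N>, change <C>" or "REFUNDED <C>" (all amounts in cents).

Answer: REFUNDED 20

Derivation:
Price: 45¢
Coin 1 (nickel, 5¢): balance = 5¢
Coin 2 (nickel, 5¢): balance = 10¢
Coin 3 (dime, 10¢): balance = 20¢
All coins inserted, balance 20¢ < price 45¢ → REFUND 20¢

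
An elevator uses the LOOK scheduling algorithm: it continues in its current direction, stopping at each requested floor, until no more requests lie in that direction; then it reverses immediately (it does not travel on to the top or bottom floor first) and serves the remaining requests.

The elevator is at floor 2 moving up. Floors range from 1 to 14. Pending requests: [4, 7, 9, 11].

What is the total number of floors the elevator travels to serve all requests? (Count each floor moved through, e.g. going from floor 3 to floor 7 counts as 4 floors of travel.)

Answer: 9

Derivation:
Start at floor 2 moving up, LOOK stop order: [4, 7, 9, 11]
  2 → 4: |4-2| = 2, total = 2
  4 → 7: |7-4| = 3, total = 5
  7 → 9: |9-7| = 2, total = 7
  9 → 11: |11-9| = 2, total = 9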